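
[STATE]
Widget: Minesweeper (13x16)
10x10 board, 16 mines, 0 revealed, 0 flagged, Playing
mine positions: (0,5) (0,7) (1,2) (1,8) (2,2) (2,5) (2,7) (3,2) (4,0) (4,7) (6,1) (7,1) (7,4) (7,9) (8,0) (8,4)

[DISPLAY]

■■■■■■■■■■   
■■■■■■■■■■   
■■■■■■■■■■   
■■■■■■■■■■   
■■■■■■■■■■   
■■■■■■■■■■   
■■■■■■■■■■   
■■■■■■■■■■   
■■■■■■■■■■   
■■■■■■■■■■   
             
             
             
             
             
             


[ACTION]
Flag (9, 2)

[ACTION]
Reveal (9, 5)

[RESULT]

■■■■■■■■■■   
■■■■■■■■■■   
■■■■■■■■■■   
■■■■■■■■■■   
■■■■■■■■■■   
■■■■■■■■■■   
■■■■■■■■■■   
■■■■■■■■■■   
■■■■■■■■■■   
■■⚑■■1■■■■   
             
             
             
             
             
             


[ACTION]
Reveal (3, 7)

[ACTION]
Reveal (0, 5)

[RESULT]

■■■■■✹■✹■■   
■■✹■■■■■✹■   
■■✹■■✹■✹■■   
■■✹■■■■2■■   
✹■■■■■■✹■■   
■■■■■■■■■■   
■✹■■■■■■■■   
■✹■■✹■■■■✹   
✹■■■✹■■■■■   
■■⚑■■1■■■■   
             
             
             
             
             
             


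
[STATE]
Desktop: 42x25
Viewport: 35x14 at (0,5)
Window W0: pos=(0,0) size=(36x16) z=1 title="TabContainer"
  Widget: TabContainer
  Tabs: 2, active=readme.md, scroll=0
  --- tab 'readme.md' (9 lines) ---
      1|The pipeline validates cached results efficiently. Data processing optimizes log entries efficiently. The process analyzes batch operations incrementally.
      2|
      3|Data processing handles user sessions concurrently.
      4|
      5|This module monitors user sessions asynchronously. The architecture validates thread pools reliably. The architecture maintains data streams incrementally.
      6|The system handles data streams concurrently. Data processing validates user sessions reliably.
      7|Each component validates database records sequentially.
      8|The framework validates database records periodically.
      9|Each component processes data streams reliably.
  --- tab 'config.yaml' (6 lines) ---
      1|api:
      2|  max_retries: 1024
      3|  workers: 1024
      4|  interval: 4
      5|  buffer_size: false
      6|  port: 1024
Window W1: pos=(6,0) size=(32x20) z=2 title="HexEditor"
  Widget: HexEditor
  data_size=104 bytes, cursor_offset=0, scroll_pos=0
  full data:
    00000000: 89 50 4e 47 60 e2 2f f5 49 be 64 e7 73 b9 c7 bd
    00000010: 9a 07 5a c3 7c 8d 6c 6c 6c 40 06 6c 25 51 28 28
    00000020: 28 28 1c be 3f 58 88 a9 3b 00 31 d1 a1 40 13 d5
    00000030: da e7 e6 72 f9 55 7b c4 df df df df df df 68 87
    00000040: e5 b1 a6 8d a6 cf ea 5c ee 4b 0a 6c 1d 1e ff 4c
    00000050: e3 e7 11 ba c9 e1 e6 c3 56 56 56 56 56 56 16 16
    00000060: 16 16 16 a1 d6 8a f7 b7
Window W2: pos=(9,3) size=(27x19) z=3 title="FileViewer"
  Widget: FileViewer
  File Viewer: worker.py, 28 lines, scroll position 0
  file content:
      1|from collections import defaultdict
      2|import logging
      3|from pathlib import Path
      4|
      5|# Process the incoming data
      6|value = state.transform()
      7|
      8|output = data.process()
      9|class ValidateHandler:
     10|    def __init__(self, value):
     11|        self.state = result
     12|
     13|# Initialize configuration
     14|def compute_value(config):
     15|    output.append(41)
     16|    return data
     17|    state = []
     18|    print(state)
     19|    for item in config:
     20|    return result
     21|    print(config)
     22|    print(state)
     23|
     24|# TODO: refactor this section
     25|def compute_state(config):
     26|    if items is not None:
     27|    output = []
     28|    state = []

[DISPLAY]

┃The p┃00┠─────────────────────────
┃     ┃00┃from collections import ▲
┃Data ┃00┃import logging          █
┃     ┃00┃from pathlib import Path░
┃This ┃00┃                        ░
┃The s┃  ┃# Process the incoming d░
┃Each ┃  ┃value = state.transform(░
┃The f┃  ┃                        ░
┃Each ┃  ┃output = data.process() ░
┃     ┃  ┃class ValidateHandler:  ░
┗━━━━━┃  ┃    def __init__(self, v░
      ┃  ┃        self.state = res░
      ┃  ┃                        ░
      ┃  ┃# Initialize configurati░


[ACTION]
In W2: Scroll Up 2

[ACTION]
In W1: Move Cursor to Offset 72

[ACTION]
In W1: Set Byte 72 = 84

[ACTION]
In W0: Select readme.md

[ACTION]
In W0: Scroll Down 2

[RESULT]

┃Data ┃00┠─────────────────────────
┃     ┃00┃from collections import ▲
┃This ┃00┃import logging          █
┃The s┃00┃from pathlib import Path░
┃Each ┃00┃                        ░
┃The f┃  ┃# Process the incoming d░
┃Each ┃  ┃value = state.transform(░
┃     ┃  ┃                        ░
┃     ┃  ┃output = data.process() ░
┃     ┃  ┃class ValidateHandler:  ░
┗━━━━━┃  ┃    def __init__(self, v░
      ┃  ┃        self.state = res░
      ┃  ┃                        ░
      ┃  ┃# Initialize configurati░


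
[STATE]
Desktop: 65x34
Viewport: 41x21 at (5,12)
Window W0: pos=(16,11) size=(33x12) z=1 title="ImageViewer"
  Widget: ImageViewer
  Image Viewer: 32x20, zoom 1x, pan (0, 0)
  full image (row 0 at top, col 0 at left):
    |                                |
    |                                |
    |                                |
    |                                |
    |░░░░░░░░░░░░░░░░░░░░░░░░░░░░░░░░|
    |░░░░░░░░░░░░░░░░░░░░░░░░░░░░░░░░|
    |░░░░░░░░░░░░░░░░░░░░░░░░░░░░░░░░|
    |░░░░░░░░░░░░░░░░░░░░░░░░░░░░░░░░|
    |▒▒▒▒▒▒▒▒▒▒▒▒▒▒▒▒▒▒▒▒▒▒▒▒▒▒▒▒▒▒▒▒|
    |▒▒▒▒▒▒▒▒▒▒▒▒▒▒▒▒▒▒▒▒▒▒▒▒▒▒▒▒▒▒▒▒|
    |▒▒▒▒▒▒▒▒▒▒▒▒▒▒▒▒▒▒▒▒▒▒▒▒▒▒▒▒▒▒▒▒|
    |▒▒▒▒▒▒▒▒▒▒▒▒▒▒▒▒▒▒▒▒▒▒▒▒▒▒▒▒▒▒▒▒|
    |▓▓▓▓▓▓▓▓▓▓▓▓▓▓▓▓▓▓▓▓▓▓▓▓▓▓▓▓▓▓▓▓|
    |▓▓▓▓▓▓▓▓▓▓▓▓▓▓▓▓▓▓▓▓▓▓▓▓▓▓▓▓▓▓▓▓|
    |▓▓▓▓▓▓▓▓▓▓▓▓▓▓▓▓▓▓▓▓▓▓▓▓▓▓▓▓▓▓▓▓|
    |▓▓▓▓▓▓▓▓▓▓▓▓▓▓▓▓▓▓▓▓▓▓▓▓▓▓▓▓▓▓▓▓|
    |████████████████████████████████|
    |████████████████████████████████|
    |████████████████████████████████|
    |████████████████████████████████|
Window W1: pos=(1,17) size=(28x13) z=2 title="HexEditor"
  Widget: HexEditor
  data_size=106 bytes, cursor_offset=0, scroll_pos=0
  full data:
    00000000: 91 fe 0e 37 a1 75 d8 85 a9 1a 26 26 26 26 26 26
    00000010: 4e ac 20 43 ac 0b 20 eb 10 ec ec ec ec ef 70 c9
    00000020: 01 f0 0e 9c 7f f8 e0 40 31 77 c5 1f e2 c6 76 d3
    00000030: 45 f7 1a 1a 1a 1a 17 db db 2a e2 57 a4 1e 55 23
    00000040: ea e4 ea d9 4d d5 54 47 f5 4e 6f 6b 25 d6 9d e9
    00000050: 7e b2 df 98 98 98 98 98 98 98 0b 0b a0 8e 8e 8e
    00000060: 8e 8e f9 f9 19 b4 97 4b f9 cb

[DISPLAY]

           ┃ ImageViewer                 
           ┠─────────────────────────────
           ┃                             
           ┃                             
           ┃                             
━━━━━━━━━━━━━━━━━━━━━━━┓                 
xEditor                ┃░░░░░░░░░░░░░░░░░
───────────────────────┨░░░░░░░░░░░░░░░░░
00000  91 fe 0e 37 a1 7┃░░░░░░░░░░░░░░░░░
00010  4e ac 20 43 ac 0┃░░░░░░░░░░░░░░░░░
00020  01 f0 0e 9c 7f f┃━━━━━━━━━━━━━━━━━
00030  45 f7 1a 1a 1a 1┃                 
00040  ea e4 ea d9 4d d┃                 
00050  7e b2 df 98 98 9┃                 
00060  8e 8e f9 f9 19 b┃                 
                       ┃                 
                       ┃                 
━━━━━━━━━━━━━━━━━━━━━━━┛                 
                                         
                                         
                                         


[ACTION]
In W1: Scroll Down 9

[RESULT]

           ┃ ImageViewer                 
           ┠─────────────────────────────
           ┃                             
           ┃                             
           ┃                             
━━━━━━━━━━━━━━━━━━━━━━━┓                 
xEditor                ┃░░░░░░░░░░░░░░░░░
───────────────────────┨░░░░░░░░░░░░░░░░░
00060  8e 8e f9 f9 19 b┃░░░░░░░░░░░░░░░░░
                       ┃░░░░░░░░░░░░░░░░░
                       ┃━━━━━━━━━━━━━━━━━
                       ┃                 
                       ┃                 
                       ┃                 
                       ┃                 
                       ┃                 
                       ┃                 
━━━━━━━━━━━━━━━━━━━━━━━┛                 
                                         
                                         
                                         


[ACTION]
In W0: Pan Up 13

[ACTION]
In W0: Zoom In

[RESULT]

           ┃ ImageViewer                 
           ┠─────────────────────────────
           ┃                             
           ┃                             
           ┃                             
━━━━━━━━━━━━━━━━━━━━━━━┓                 
xEditor                ┃                 
───────────────────────┨                 
00060  8e 8e f9 f9 19 b┃                 
                       ┃                 
                       ┃━━━━━━━━━━━━━━━━━
                       ┃                 
                       ┃                 
                       ┃                 
                       ┃                 
                       ┃                 
                       ┃                 
━━━━━━━━━━━━━━━━━━━━━━━┛                 
                                         
                                         
                                         


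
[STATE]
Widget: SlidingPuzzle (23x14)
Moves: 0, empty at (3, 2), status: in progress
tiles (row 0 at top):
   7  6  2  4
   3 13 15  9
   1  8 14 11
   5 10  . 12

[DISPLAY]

┌────┬────┬────┬────┐  
│  7 │  6 │  2 │  4 │  
├────┼────┼────┼────┤  
│  3 │ 13 │ 15 │  9 │  
├────┼────┼────┼────┤  
│  1 │  8 │ 14 │ 11 │  
├────┼────┼────┼────┤  
│  5 │ 10 │    │ 12 │  
└────┴────┴────┴────┘  
Moves: 0               
                       
                       
                       
                       


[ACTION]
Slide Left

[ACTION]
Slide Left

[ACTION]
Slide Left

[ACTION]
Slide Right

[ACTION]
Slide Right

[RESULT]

┌────┬────┬────┬────┐  
│  7 │  6 │  2 │  4 │  
├────┼────┼────┼────┤  
│  3 │ 13 │ 15 │  9 │  
├────┼────┼────┼────┤  
│  1 │  8 │ 14 │ 11 │  
├────┼────┼────┼────┤  
│  5 │    │ 10 │ 12 │  
└────┴────┴────┴────┘  
Moves: 3               
                       
                       
                       
                       


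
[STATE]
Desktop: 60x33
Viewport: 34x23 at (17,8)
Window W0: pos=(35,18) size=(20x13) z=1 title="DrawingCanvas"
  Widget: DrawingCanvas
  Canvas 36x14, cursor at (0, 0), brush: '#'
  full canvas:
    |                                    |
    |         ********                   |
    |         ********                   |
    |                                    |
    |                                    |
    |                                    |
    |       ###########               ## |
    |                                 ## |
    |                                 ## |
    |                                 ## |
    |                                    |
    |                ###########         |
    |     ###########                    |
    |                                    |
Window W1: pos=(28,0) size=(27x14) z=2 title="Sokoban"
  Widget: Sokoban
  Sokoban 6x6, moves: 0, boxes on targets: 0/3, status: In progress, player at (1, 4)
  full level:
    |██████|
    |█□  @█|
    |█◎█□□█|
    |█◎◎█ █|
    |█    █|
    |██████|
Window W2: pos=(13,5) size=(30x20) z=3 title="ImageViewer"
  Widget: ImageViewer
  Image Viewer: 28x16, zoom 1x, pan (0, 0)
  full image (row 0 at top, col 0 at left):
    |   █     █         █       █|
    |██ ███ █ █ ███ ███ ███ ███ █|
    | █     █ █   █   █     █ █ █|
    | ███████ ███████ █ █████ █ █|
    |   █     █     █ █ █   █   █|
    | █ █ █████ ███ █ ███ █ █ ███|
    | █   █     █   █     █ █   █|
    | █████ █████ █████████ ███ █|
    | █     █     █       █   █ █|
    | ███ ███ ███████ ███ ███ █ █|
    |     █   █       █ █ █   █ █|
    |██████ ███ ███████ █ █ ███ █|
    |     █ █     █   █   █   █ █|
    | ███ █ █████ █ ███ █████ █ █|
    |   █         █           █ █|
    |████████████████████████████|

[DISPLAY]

█     █         █       █┃        
███ █ █ ███ ███ ███ ███ █┃        
    █ █   █   █     █ █ █┃        
█████ ███████ █ █████ █ █┃        
█     █     █ █ █   █   █┃        
█ █████ ███ █ ███ █ █ ███┃━━━━━━━━
  █     █   █     █ █   █┃        
███ █████ █████████ ███ █┃        
    █     █       █   █ █┃        
█ ███ ███████ ███ ███ █ █┃        
  █   █       █ █ █   █ █┃━━━━━━━━
███ ███ ███████ █ █ ███ █┃gCanvas 
  █ █     █   █   █   █ █┃────────
█ █ █████ █ ███ █████ █ █┃        
█         █           █ █┃  ******
█████████████████████████┃  ******
━━━━━━━━━━━━━━━━━━━━━━━━━┛        
                  ┃               
                  ┃               
                  ┃       ########
                  ┃               
                  ┃               
                  ┗━━━━━━━━━━━━━━━


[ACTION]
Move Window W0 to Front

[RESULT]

█     █         █       █┃        
███ █ █ ███ ███ ███ ███ █┃        
    █ █   █   █     █ █ █┃        
█████ ███████ █ █████ █ █┃        
█     █     █ █ █   █   █┃        
█ █████ ███ █ ███ █ █ ███┃━━━━━━━━
  █     █   █     █ █   █┃        
███ █████ █████████ ███ █┃        
    █     █       █   █ █┃        
█ ███ ███████ ███ ███ █ █┃        
  █   █       █ █ ┏━━━━━━━━━━━━━━━
███ ███ ███████ █ ┃ DrawingCanvas 
  █ █     █   █   ┠───────────────
█ █ █████ █ ███ ██┃+              
█         █       ┃         ******
██████████████████┃         ******
━━━━━━━━━━━━━━━━━━┃               
                  ┃               
                  ┃               
                  ┃       ########
                  ┃               
                  ┃               
                  ┗━━━━━━━━━━━━━━━


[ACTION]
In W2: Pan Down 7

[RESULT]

███ █████ █████████ ███ █┃        
    █     █       █   █ █┃        
█ ███ ███████ ███ ███ █ █┃        
  █   █       █ █ █   █ █┃        
███ ███ ███████ █ █ ███ █┃        
  █ █     █   █   █   █ █┃━━━━━━━━
█ █ █████ █ ███ █████ █ █┃        
█         █           █ █┃        
█████████████████████████┃        
                         ┃        
                  ┏━━━━━━━━━━━━━━━
                  ┃ DrawingCanvas 
                  ┠───────────────
                  ┃+              
                  ┃         ******
                  ┃         ******
━━━━━━━━━━━━━━━━━━┃               
                  ┃               
                  ┃               
                  ┃       ########
                  ┃               
                  ┃               
                  ┗━━━━━━━━━━━━━━━


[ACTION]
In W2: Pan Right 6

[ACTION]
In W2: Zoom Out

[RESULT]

███ █████████ ███ █      ┃        
    █       █   █ █      ┃        
███████ ███ ███ █ █      ┃        
█       █ █ █   █ █      ┃        
█ ███████ █ █ ███ █      ┃        
    █   █   █   █ █      ┃━━━━━━━━
███ █ ███ █████ █ █      ┃        
    █           █ █      ┃        
███████████████████      ┃        
                         ┃        
                  ┏━━━━━━━━━━━━━━━
                  ┃ DrawingCanvas 
                  ┠───────────────
                  ┃+              
                  ┃         ******
                  ┃         ******
━━━━━━━━━━━━━━━━━━┃               
                  ┃               
                  ┃               
                  ┃       ########
                  ┃               
                  ┃               
                  ┗━━━━━━━━━━━━━━━


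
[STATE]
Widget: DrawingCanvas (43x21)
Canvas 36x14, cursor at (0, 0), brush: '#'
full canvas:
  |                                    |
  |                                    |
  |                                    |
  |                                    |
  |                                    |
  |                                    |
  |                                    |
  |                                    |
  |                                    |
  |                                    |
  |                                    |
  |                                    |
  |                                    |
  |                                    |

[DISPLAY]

+                                          
                                           
                                           
                                           
                                           
                                           
                                           
                                           
                                           
                                           
                                           
                                           
                                           
                                           
                                           
                                           
                                           
                                           
                                           
                                           
                                           


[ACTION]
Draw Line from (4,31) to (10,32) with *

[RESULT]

+                                          
                                           
                                           
                                           
                               *           
                               *           
                               *           
                               *           
                                *          
                                *          
                                *          
                                           
                                           
                                           
                                           
                                           
                                           
                                           
                                           
                                           
                                           


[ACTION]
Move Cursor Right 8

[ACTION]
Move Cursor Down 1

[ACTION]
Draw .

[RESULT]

                                           
        .                                  
                                           
                                           
                               *           
                               *           
                               *           
                               *           
                                *          
                                *          
                                *          
                                           
                                           
                                           
                                           
                                           
                                           
                                           
                                           
                                           
                                           


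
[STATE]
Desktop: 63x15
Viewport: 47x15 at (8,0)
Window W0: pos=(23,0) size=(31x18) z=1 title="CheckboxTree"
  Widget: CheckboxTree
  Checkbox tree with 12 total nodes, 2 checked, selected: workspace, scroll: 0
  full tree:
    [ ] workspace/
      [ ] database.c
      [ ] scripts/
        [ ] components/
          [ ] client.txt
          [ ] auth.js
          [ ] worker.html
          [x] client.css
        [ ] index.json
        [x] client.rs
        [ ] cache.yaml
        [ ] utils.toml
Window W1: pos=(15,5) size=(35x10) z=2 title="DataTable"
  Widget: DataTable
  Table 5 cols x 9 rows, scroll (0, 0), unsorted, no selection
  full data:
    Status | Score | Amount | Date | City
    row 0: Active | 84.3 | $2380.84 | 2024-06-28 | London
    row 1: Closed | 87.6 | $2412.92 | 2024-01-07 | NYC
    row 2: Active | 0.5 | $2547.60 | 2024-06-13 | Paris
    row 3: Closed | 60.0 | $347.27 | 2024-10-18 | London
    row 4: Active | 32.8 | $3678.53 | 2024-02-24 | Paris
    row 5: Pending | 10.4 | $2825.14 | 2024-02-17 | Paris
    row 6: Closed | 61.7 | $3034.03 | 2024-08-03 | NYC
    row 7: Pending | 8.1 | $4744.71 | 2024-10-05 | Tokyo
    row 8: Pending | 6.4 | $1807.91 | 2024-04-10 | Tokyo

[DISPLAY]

               ┏━━━━━━━━━━━━━━━━━━━━━━━━━━━━━┓ 
               ┃ CheckboxTree                ┃ 
               ┠─────────────────────────────┨ 
               ┃>[-] workspace/              ┃ 
               ┃   [ ] database.c            ┃ 
       ┏━━━━━━━━━━━━━━━━━━━━━━━━━━━━━━━━━┓   ┃ 
       ┃ DataTable                       ┃   ┃ 
       ┠─────────────────────────────────┨   ┃ 
       ┃Status │Score│Amount  │Date      ┃   ┃ 
       ┃───────┼─────┼────────┼──────────┃   ┃ 
       ┃Active │84.3 │$2380.84│2024-06-28┃   ┃ 
       ┃Closed │87.6 │$2412.92│2024-01-07┃   ┃ 
       ┃Active │0.5  │$2547.60│2024-06-13┃   ┃ 
       ┃Closed │60.0 │$347.27 │2024-10-18┃   ┃ 
       ┗━━━━━━━━━━━━━━━━━━━━━━━━━━━━━━━━━┛   ┃ 


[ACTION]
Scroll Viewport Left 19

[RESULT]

                       ┏━━━━━━━━━━━━━━━━━━━━━━━
                       ┃ CheckboxTree          
                       ┠───────────────────────
                       ┃>[-] workspace/        
                       ┃   [ ] database.c      
               ┏━━━━━━━━━━━━━━━━━━━━━━━━━━━━━━━
               ┃ DataTable                     
               ┠───────────────────────────────
               ┃Status │Score│Amount  │Date    
               ┃───────┼─────┼────────┼────────
               ┃Active │84.3 │$2380.84│2024-06-
               ┃Closed │87.6 │$2412.92│2024-01-
               ┃Active │0.5  │$2547.60│2024-06-
               ┃Closed │60.0 │$347.27 │2024-10-
               ┗━━━━━━━━━━━━━━━━━━━━━━━━━━━━━━━


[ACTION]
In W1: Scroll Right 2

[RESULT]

                       ┏━━━━━━━━━━━━━━━━━━━━━━━
                       ┃ CheckboxTree          
                       ┠───────────────────────
                       ┃>[-] workspace/        
                       ┃   [ ] database.c      
               ┏━━━━━━━━━━━━━━━━━━━━━━━━━━━━━━━
               ┃ DataTable                     
               ┠───────────────────────────────
               ┃atus │Score│Amount  │Date      
               ┃─────┼─────┼────────┼──────────
               ┃tive │84.3 │$2380.84│2024-06-28
               ┃osed │87.6 │$2412.92│2024-01-07
               ┃tive │0.5  │$2547.60│2024-06-13
               ┃osed │60.0 │$347.27 │2024-10-18
               ┗━━━━━━━━━━━━━━━━━━━━━━━━━━━━━━━


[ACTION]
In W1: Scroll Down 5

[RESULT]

                       ┏━━━━━━━━━━━━━━━━━━━━━━━
                       ┃ CheckboxTree          
                       ┠───────────────────────
                       ┃>[-] workspace/        
                       ┃   [ ] database.c      
               ┏━━━━━━━━━━━━━━━━━━━━━━━━━━━━━━━
               ┃ DataTable                     
               ┠───────────────────────────────
               ┃atus │Score│Amount  │Date      
               ┃─────┼─────┼────────┼──────────
               ┃nding│10.4 │$2825.14│2024-02-17
               ┃osed │61.7 │$3034.03│2024-08-03
               ┃nding│8.1  │$4744.71│2024-10-05
               ┃nding│6.4  │$1807.91│2024-04-10
               ┗━━━━━━━━━━━━━━━━━━━━━━━━━━━━━━━


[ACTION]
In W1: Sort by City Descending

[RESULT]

                       ┏━━━━━━━━━━━━━━━━━━━━━━━
                       ┃ CheckboxTree          
                       ┠───────────────────────
                       ┃>[-] workspace/        
                       ┃   [ ] database.c      
               ┏━━━━━━━━━━━━━━━━━━━━━━━━━━━━━━━
               ┃ DataTable                     
               ┠───────────────────────────────
               ┃atus │Score│Amount  │Date      
               ┃─────┼─────┼────────┼──────────
               ┃osed │87.6 │$2412.92│2024-01-07
               ┃osed │61.7 │$3034.03│2024-08-03
               ┃tive │84.3 │$2380.84│2024-06-28
               ┃osed │60.0 │$347.27 │2024-10-18
               ┗━━━━━━━━━━━━━━━━━━━━━━━━━━━━━━━


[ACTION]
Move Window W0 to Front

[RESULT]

                       ┏━━━━━━━━━━━━━━━━━━━━━━━
                       ┃ CheckboxTree          
                       ┠───────────────────────
                       ┃>[-] workspace/        
                       ┃   [ ] database.c      
               ┏━━━━━━━┃   [-] scripts/        
               ┃ DataTa┃     [-] components/   
               ┠───────┃       [ ] client.txt  
               ┃atus │S┃       [ ] auth.js     
               ┃─────┼─┃       [ ] worker.html 
               ┃osed │8┃       [x] client.css  
               ┃osed │6┃     [ ] index.json    
               ┃tive │8┃     [x] client.rs     
               ┃osed │6┃     [ ] cache.yaml    
               ┗━━━━━━━┃     [ ] utils.toml    


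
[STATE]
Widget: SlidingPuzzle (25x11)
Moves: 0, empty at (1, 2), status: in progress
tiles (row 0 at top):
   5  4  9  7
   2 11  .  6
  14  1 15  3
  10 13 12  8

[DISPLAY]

┌────┬────┬────┬────┐    
│  5 │  4 │  9 │  7 │    
├────┼────┼────┼────┤    
│  2 │ 11 │    │  6 │    
├────┼────┼────┼────┤    
│ 14 │  1 │ 15 │  3 │    
├────┼────┼────┼────┤    
│ 10 │ 13 │ 12 │  8 │    
└────┴────┴────┴────┘    
Moves: 0                 
                         


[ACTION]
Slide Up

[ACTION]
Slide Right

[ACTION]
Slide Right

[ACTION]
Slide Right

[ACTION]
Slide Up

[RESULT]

┌────┬────┬────┬────┐    
│  5 │  4 │  9 │  7 │    
├────┼────┼────┼────┤    
│  2 │ 11 │ 15 │  6 │    
├────┼────┼────┼────┤    
│ 10 │ 14 │  1 │  3 │    
├────┼────┼────┼────┤    
│    │ 13 │ 12 │  8 │    
└────┴────┴────┴────┘    
Moves: 4                 
                         


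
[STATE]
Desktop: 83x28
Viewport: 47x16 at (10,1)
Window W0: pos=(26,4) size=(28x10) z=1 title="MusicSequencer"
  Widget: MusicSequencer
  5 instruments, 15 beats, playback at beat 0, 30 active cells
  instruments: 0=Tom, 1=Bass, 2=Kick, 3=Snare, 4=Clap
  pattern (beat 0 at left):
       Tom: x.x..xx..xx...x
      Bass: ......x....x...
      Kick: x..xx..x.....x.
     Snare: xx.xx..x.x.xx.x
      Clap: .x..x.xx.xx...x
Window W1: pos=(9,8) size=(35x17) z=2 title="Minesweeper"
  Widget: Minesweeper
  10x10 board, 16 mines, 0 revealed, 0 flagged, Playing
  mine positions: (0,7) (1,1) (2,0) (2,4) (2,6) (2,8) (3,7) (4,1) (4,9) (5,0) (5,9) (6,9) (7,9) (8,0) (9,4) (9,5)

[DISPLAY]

                                               
                                               
                                               
                ┏━━━━━━━━━━━━━━━━━━━━━━━━━━┓   
                ┃ MusicSequencer           ┃   
                ┠──────────────────────────┨   
                ┃      ▼12345678901234     ┃   
━━━━━━━━━━━━━━━━━━━━━━━━━━━━━━━━━┓···█     ┃   
 Minesweeper                     ┃█···     ┃   
─────────────────────────────────┨··█·     ┃   
■■■■■■■■■■                       ┃██·█     ┃   
■■■■■■■■■■                       ┃···█     ┃   
■■■■■■■■■■                       ┃━━━━━━━━━┛   
■■■■■■■■■■                       ┃             
■■■■■■■■■■                       ┃             
■■■■■■■■■■                       ┃             


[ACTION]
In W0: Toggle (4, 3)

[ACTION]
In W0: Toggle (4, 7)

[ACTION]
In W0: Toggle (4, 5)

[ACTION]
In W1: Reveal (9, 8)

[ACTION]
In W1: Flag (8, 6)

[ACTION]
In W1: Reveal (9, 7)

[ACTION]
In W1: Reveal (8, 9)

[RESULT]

                                               
                                               
                                               
                ┏━━━━━━━━━━━━━━━━━━━━━━━━━━┓   
                ┃ MusicSequencer           ┃   
                ┠──────────────────────────┨   
                ┃      ▼12345678901234     ┃   
━━━━━━━━━━━━━━━━━━━━━━━━━━━━━━━━━┓···█     ┃   
 Minesweeper                     ┃█···     ┃   
─────────────────────────────────┨··█·     ┃   
■■■■■■■■■■                       ┃██·█     ┃   
■■■■■■■■■■                       ┃···█     ┃   
■■■■■■■■■■                       ┃━━━━━━━━━┛   
■■11122■■■                       ┃             
■■1   113■                       ┃             
■21     3■                       ┃             


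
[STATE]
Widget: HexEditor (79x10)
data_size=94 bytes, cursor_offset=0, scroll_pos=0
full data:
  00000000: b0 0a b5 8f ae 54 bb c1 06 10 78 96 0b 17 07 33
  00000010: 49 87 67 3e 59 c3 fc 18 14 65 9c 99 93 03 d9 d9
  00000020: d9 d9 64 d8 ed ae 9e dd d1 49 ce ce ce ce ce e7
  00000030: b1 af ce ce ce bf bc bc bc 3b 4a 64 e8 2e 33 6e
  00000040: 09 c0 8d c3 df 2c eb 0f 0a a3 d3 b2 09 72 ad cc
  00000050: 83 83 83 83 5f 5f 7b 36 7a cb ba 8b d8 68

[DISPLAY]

00000000  B0 0a b5 8f ae 54 bb c1  06 10 78 96 0b 17 07 33  |.....T....x....3| 
00000010  49 87 67 3e 59 c3 fc 18  14 65 9c 99 93 03 d9 d9  |I.g>Y....e......| 
00000020  d9 d9 64 d8 ed ae 9e dd  d1 49 ce ce ce ce ce e7  |..d......I......| 
00000030  b1 af ce ce ce bf bc bc  bc 3b 4a 64 e8 2e 33 6e  |.........;Jd..3n| 
00000040  09 c0 8d c3 df 2c eb 0f  0a a3 d3 b2 09 72 ad cc  |.....,.......r..| 
00000050  83 83 83 83 5f 5f 7b 36  7a cb ba 8b d8 68        |....__{6z....h  | 
                                                                               
                                                                               
                                                                               
                                                                               


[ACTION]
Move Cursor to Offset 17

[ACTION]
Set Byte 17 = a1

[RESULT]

00000000  b0 0a b5 8f ae 54 bb c1  06 10 78 96 0b 17 07 33  |.....T....x....3| 
00000010  49 A1 67 3e 59 c3 fc 18  14 65 9c 99 93 03 d9 d9  |I.g>Y....e......| 
00000020  d9 d9 64 d8 ed ae 9e dd  d1 49 ce ce ce ce ce e7  |..d......I......| 
00000030  b1 af ce ce ce bf bc bc  bc 3b 4a 64 e8 2e 33 6e  |.........;Jd..3n| 
00000040  09 c0 8d c3 df 2c eb 0f  0a a3 d3 b2 09 72 ad cc  |.....,.......r..| 
00000050  83 83 83 83 5f 5f 7b 36  7a cb ba 8b d8 68        |....__{6z....h  | 
                                                                               
                                                                               
                                                                               
                                                                               


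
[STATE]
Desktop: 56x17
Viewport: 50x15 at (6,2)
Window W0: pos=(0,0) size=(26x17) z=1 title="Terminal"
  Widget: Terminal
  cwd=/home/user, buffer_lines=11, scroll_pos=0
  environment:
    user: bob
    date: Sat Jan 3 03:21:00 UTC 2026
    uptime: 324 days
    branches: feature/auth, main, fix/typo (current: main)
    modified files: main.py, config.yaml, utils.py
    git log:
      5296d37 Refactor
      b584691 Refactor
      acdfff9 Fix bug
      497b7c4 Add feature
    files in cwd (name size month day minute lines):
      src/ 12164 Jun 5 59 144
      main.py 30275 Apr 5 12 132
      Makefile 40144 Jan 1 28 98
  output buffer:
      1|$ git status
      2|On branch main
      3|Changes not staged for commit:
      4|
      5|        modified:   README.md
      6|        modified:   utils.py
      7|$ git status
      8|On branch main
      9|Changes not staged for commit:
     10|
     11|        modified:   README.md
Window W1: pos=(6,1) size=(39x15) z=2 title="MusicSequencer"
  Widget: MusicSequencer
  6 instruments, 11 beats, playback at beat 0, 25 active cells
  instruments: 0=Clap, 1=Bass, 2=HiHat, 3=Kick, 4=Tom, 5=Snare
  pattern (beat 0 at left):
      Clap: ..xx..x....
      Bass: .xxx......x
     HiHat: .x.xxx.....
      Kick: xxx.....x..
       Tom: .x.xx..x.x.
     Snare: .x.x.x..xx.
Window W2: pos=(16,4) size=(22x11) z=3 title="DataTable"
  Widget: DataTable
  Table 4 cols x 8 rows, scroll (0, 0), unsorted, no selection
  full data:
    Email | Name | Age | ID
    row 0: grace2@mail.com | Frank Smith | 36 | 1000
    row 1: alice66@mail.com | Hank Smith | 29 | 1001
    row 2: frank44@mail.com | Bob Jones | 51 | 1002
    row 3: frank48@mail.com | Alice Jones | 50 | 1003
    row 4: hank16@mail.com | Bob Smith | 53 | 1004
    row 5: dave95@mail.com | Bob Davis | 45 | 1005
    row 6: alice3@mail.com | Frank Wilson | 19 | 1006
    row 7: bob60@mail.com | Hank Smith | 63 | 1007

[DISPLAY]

┃ MusicSequencer                      ┃           
┠─────────────────────────────────────┨           
┃      ▼12┏━━━━━━━━━━━━━━━━━━━━┓      ┃           
┃  Clap··█┃ DataTable          ┃      ┃           
┃  Bass·██┠────────────────────┨      ┃           
┃ HiHat·█·┃Email           │Nam┃      ┃           
┃  Kick███┃────────────────┼───┃      ┃           
┃   Tom·█·┃grace2@mail.com │Fra┃      ┃           
┃ Snare·█·┃alice66@mail.com│Han┃      ┃           
┃         ┃frank44@mail.com│Bob┃      ┃           
┃         ┃frank48@mail.com│Ali┃      ┃           
┃         ┃hank16@mail.com │Bob┃      ┃           
┃         ┗━━━━━━━━━━━━━━━━━━━━┛      ┃           
┗━━━━━━━━━━━━━━━━━━━━━━━━━━━━━━━━━━━━━┛           
━━━━━━━━━━━━━━━━━━━┛                              


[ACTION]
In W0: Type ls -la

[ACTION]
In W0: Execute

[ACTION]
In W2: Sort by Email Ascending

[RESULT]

┃ MusicSequencer                      ┃           
┠─────────────────────────────────────┨           
┃      ▼12┏━━━━━━━━━━━━━━━━━━━━┓      ┃           
┃  Clap··█┃ DataTable          ┃      ┃           
┃  Bass·██┠────────────────────┨      ┃           
┃ HiHat·█·┃Email          ▲│Nam┃      ┃           
┃  Kick███┃────────────────┼───┃      ┃           
┃   Tom·█·┃alice3@mail.com │Fra┃      ┃           
┃ Snare·█·┃alice66@mail.com│Han┃      ┃           
┃         ┃bob60@mail.com  │Han┃      ┃           
┃         ┃dave95@mail.com │Bob┃      ┃           
┃         ┃frank44@mail.com│Bob┃      ┃           
┃         ┗━━━━━━━━━━━━━━━━━━━━┛      ┃           
┗━━━━━━━━━━━━━━━━━━━━━━━━━━━━━━━━━━━━━┛           
━━━━━━━━━━━━━━━━━━━┛                              


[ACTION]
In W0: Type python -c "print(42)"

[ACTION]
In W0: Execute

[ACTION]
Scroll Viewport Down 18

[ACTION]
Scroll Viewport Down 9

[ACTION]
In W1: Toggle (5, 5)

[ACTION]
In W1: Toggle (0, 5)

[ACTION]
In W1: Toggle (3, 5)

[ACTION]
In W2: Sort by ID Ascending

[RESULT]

┃ MusicSequencer                      ┃           
┠─────────────────────────────────────┨           
┃      ▼12┏━━━━━━━━━━━━━━━━━━━━┓      ┃           
┃  Clap··█┃ DataTable          ┃      ┃           
┃  Bass·██┠────────────────────┨      ┃           
┃ HiHat·█·┃Email           │Nam┃      ┃           
┃  Kick███┃────────────────┼───┃      ┃           
┃   Tom·█·┃grace2@mail.com │Fra┃      ┃           
┃ Snare·█·┃alice66@mail.com│Han┃      ┃           
┃         ┃frank44@mail.com│Bob┃      ┃           
┃         ┃frank48@mail.com│Ali┃      ┃           
┃         ┃hank16@mail.com │Bob┃      ┃           
┃         ┗━━━━━━━━━━━━━━━━━━━━┛      ┃           
┗━━━━━━━━━━━━━━━━━━━━━━━━━━━━━━━━━━━━━┛           
━━━━━━━━━━━━━━━━━━━┛                              
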